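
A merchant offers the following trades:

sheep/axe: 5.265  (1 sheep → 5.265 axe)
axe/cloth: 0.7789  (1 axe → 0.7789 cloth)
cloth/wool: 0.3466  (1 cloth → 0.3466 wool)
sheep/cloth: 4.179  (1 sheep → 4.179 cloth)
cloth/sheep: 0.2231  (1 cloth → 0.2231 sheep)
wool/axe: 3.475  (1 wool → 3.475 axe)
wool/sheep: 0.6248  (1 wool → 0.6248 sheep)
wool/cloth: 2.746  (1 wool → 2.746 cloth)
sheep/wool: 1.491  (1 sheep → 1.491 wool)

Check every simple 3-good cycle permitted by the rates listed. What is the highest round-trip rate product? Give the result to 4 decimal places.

cloth→wool→axe→cloth: 0.3466 × 3.475 × 0.7789 = 0.93813
cloth→sheep→axe→cloth: 0.2231 × 5.265 × 0.7789 = 0.91491
cloth→sheep→wool→cloth: 0.2231 × 1.491 × 2.746 = 0.91344
cloth→wool→sheep→cloth: 0.3466 × 0.6248 × 4.179 = 0.90499
Maximum is cloth→wool→axe→cloth at 0.9381; no arbitrage — every cycle loses value.

0.9381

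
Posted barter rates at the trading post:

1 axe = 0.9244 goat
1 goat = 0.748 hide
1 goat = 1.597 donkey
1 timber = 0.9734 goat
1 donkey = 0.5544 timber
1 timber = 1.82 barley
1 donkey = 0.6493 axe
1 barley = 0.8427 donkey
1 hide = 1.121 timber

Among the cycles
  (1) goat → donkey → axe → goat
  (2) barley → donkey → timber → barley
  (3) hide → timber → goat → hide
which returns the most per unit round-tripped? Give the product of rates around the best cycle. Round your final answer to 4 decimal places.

0.9585

(1) 1.597 × 0.6493 × 0.9244 = 0.95854
(2) 0.8427 × 0.5544 × 1.82 = 0.85029
(3) 1.121 × 0.9734 × 0.748 = 0.81620
Highest is cycle (1) at 0.9585 (≤1, no arbitrage).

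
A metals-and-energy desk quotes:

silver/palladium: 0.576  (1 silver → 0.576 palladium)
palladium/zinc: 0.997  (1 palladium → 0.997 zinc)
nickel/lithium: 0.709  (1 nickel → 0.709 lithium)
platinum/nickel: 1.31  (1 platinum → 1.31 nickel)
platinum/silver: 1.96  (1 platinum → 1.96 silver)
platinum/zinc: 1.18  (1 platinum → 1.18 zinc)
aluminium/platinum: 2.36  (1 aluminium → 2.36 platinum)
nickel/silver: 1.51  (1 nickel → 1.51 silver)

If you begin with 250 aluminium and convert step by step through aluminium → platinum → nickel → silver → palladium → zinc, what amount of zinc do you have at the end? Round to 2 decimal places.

670.22

250 aluminium × 2.36 = 590 platinum
590 platinum × 1.31 = 772.9 nickel
772.9 nickel × 1.51 = 1167.079 silver
1167.079 silver × 0.576 = 672.237504 palladium
672.237504 palladium × 0.997 = 670.220791488 zinc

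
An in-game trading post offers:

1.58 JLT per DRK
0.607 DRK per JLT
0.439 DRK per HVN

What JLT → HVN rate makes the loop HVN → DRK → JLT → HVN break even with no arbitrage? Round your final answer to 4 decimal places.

1.4417

Known legs of the cycle: 0.439 × 1.58 = 0.69362
For no arbitrage the full-cycle product must be 1, so the missing rate is 1 / 0.69362 ≈ 1.441712.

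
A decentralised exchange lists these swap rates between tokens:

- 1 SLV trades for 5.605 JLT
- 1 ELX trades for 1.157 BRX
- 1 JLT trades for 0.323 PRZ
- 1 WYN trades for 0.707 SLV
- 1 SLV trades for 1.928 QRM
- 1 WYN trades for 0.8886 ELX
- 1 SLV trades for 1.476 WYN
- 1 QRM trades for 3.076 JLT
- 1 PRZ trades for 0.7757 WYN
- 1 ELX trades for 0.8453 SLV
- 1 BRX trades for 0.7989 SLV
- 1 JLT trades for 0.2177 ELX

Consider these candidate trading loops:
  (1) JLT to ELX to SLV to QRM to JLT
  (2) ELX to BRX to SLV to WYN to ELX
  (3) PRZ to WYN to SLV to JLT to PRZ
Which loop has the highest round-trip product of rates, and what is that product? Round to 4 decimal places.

(1) 0.2177 × 0.8453 × 1.928 × 3.076 = 1.09135
(2) 1.157 × 0.7989 × 1.476 × 0.8886 = 1.21232
(3) 0.7757 × 0.707 × 5.605 × 0.323 = 0.99287
Highest is cycle (2) at 1.2123 (>1, arbitrage).

1.2123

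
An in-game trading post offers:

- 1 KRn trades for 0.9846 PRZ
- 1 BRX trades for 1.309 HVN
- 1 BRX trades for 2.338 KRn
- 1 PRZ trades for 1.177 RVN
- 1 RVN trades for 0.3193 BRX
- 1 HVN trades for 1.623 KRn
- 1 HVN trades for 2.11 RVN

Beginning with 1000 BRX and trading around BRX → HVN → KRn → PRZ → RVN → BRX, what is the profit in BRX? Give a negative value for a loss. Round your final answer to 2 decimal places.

1000 BRX × 1.309 = 1309 HVN
1309 HVN × 1.623 = 2124.507 KRn
2124.507 KRn × 0.9846 = 2091.7895922 PRZ
2091.7895922 PRZ × 1.177 = 2462.0363500194 RVN
2462.0363500194 RVN × 0.3193 = 786.12820656119442 BRX
Net change: 786.12820656119442 − 1000 = -213.87179343880558 BRX

-213.87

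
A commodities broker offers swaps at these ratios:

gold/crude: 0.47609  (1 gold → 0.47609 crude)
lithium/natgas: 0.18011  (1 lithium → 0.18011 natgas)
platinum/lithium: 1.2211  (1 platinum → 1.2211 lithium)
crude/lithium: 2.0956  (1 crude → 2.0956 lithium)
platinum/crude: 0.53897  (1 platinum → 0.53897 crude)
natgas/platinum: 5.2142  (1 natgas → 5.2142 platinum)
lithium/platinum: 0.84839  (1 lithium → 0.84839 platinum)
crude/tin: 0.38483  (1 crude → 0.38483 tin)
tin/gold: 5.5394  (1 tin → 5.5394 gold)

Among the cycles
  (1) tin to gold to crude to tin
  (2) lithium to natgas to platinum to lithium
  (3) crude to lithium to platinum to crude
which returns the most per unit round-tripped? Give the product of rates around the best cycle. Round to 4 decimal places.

(1) 5.5394 × 0.47609 × 0.38483 = 1.01489
(2) 0.18011 × 5.2142 × 1.2211 = 1.14677
(3) 2.0956 × 0.84839 × 0.53897 = 0.95823
Highest is cycle (2) at 1.1468 (>1, arbitrage).

1.1468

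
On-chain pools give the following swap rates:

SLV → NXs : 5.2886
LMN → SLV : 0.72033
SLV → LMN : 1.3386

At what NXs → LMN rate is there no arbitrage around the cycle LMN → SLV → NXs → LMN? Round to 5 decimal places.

Known legs of the cycle: 0.72033 × 5.2886 = 3.809537238
For no arbitrage the full-cycle product must be 1, so the missing rate is 1 / 3.809537238 ≈ 0.2624991.

0.26250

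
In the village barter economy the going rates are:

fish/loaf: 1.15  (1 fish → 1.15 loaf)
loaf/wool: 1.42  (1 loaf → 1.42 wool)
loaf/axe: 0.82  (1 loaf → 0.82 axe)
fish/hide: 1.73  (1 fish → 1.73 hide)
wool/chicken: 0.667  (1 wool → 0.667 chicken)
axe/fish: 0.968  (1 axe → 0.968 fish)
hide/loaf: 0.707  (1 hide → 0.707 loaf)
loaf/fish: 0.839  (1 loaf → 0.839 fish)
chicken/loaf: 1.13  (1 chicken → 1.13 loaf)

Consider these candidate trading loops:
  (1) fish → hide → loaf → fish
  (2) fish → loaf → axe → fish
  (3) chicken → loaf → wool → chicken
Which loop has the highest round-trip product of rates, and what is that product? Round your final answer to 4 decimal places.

1.0703

(1) 1.73 × 0.707 × 0.839 = 1.02619
(2) 1.15 × 0.82 × 0.968 = 0.91282
(3) 1.13 × 1.42 × 0.667 = 1.07027
Highest is cycle (3) at 1.0703 (>1, arbitrage).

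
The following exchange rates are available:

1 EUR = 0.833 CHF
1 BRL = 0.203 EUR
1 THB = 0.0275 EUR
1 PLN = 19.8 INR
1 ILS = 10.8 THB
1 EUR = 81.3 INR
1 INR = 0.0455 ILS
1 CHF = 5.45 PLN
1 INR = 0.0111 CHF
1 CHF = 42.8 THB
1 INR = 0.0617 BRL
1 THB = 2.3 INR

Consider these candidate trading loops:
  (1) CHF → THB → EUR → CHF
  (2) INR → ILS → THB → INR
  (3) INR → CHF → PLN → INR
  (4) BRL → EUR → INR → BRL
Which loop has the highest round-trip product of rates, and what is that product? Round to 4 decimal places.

1.1978

(1) 42.8 × 0.0275 × 0.833 = 0.98044
(2) 0.0455 × 10.8 × 2.3 = 1.13022
(3) 0.0111 × 5.45 × 19.8 = 1.19780
(4) 0.203 × 81.3 × 0.0617 = 1.01829
Highest is cycle (3) at 1.1978 (>1, arbitrage).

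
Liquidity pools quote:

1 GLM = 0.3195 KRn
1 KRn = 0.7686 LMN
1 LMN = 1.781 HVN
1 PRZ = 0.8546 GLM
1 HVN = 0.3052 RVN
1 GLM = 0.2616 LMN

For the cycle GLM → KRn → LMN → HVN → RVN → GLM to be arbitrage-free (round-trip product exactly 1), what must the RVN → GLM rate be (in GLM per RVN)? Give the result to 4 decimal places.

Known legs of the cycle: 0.3195 × 0.7686 × 1.781 × 0.3052 = 0.13348107369324
For no arbitrage the full-cycle product must be 1, so the missing rate is 1 / 0.13348107369324 ≈ 7.491699.

7.4917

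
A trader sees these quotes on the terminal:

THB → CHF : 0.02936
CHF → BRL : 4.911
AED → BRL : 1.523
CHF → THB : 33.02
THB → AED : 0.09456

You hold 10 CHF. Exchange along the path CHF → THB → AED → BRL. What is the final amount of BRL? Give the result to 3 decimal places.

10 CHF × 33.02 = 330.2 THB
330.2 THB × 0.09456 = 31.223712 AED
31.223712 AED × 1.523 = 47.553713376 BRL

47.554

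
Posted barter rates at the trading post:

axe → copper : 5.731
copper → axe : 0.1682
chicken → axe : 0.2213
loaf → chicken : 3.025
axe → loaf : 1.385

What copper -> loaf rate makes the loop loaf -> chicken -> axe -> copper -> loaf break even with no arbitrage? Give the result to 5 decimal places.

Known legs of the cycle: 3.025 × 0.2213 × 5.731 = 3.8365176575
For no arbitrage the full-cycle product must be 1, so the missing rate is 1 / 3.8365176575 ≈ 0.2606530.

0.26065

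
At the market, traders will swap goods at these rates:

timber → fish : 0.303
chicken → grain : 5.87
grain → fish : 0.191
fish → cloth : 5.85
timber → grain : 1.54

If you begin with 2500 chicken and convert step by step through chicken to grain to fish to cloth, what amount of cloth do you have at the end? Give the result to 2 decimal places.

16397.11

2500 chicken × 5.87 = 14675 grain
14675 grain × 0.191 = 2802.925 fish
2802.925 fish × 5.85 = 16397.11125 cloth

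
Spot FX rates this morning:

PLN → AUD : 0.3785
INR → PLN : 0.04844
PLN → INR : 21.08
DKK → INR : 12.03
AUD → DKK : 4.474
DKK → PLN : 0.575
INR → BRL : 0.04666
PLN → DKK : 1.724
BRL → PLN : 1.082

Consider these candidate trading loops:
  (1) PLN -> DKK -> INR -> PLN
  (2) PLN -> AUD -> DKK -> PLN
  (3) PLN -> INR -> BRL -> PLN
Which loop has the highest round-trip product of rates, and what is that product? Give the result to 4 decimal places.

(1) 1.724 × 12.03 × 0.04844 = 1.00463
(2) 0.3785 × 4.474 × 0.575 = 0.97371
(3) 21.08 × 0.04666 × 1.082 = 1.06425
Highest is cycle (3) at 1.0642 (>1, arbitrage).

1.0642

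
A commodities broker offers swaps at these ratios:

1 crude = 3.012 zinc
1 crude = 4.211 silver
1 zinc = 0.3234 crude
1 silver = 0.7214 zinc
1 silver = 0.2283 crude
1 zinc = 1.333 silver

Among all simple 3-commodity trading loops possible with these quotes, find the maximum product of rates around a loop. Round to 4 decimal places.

silver→zinc→crude→silver: 0.7214 × 0.3234 × 4.211 = 0.98243
silver→crude→zinc→silver: 0.2283 × 3.012 × 1.333 = 0.91662
Maximum is silver→zinc→crude→silver at 0.9824; no arbitrage — every cycle loses value.

0.9824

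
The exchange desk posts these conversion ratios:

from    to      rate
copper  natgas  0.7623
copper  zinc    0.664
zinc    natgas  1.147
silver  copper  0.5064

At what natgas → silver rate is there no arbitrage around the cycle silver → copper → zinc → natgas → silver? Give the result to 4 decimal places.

2.5928

Known legs of the cycle: 0.5064 × 0.664 × 1.147 = 0.3856782912
For no arbitrage the full-cycle product must be 1, so the missing rate is 1 / 0.3856782912 ≈ 2.592835.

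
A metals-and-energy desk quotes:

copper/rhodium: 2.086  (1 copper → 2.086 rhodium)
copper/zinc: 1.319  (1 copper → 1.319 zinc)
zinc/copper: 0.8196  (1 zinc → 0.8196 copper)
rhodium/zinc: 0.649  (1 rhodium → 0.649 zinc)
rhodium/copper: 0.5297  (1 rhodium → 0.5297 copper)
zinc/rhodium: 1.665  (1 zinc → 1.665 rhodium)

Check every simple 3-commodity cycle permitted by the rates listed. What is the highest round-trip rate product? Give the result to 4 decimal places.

zinc→rhodium→copper→zinc: 1.665 × 0.5297 × 1.319 = 1.16329
zinc→copper→rhodium→zinc: 0.8196 × 2.086 × 0.649 = 1.10959
Maximum is zinc→rhodium→copper→zinc at 1.1633; arbitrage exists.

1.1633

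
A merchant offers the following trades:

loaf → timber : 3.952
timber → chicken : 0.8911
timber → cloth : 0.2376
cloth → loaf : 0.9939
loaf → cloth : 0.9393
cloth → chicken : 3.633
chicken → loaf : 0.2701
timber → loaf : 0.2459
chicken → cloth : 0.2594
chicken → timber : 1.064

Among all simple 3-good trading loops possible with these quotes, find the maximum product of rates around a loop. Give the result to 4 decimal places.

0.9512

chicken→loaf→timber→chicken: 0.2701 × 3.952 × 0.8911 = 0.95119
timber→cloth→loaf→timber: 0.2376 × 0.9939 × 3.952 = 0.93327
chicken→loaf→cloth→chicken: 0.2701 × 0.9393 × 3.633 = 0.92171
chicken→timber→cloth→chicken: 1.064 × 0.2376 × 3.633 = 0.91845
Maximum is chicken→loaf→timber→chicken at 0.9512; no arbitrage — every cycle loses value.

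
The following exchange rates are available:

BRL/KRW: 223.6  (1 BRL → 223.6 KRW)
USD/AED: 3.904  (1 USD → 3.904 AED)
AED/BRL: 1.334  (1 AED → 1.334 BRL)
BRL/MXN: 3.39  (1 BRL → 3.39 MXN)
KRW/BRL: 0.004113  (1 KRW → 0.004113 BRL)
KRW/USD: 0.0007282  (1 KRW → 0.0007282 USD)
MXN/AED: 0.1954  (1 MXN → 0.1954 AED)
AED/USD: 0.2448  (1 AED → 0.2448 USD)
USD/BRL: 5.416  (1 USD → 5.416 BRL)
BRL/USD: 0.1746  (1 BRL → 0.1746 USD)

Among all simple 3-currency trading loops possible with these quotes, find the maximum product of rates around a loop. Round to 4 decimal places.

0.9093

BRL→USD→AED→BRL: 0.1746 × 3.904 × 1.334 = 0.90931
MXN→AED→BRL→MXN: 0.1954 × 1.334 × 3.39 = 0.88365
BRL→KRW→USD→BRL: 223.6 × 0.0007282 × 5.416 = 0.88186
Maximum is BRL→USD→AED→BRL at 0.9093; no arbitrage — every cycle loses value.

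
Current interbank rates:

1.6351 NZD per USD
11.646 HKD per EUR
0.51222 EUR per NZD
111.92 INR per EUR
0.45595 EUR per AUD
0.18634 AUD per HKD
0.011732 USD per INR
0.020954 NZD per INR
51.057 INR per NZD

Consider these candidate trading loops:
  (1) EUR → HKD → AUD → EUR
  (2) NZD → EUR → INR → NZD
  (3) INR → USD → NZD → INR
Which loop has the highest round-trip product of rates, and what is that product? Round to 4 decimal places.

1.2012

(1) 11.646 × 0.18634 × 0.45595 = 0.98946
(2) 0.51222 × 111.92 × 0.020954 = 1.20124
(3) 0.011732 × 1.6351 × 51.057 = 0.97943
Highest is cycle (2) at 1.2012 (>1, arbitrage).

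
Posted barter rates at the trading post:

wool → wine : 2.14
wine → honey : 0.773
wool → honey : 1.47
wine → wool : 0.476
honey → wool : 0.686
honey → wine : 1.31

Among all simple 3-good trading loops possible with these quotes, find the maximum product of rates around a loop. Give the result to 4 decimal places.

wine→honey→wool→wine: 0.773 × 0.686 × 2.14 = 1.13479
wine→wool→honey→wine: 0.476 × 1.47 × 1.31 = 0.91663
Maximum is wine→honey→wool→wine at 1.1348; arbitrage exists.

1.1348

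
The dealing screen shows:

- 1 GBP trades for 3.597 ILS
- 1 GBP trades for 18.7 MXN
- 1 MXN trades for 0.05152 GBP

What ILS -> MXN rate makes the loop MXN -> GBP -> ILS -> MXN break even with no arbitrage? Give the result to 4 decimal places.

5.3961

Known legs of the cycle: 0.05152 × 3.597 = 0.18531744
For no arbitrage the full-cycle product must be 1, so the missing rate is 1 / 0.18531744 ≈ 5.396146.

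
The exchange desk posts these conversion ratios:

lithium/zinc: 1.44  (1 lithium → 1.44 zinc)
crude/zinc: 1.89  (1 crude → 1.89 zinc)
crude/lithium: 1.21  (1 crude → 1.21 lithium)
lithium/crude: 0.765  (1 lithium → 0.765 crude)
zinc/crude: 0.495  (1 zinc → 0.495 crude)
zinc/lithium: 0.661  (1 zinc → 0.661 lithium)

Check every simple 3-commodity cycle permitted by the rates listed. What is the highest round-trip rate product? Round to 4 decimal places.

0.9557

crude→zinc→lithium→crude: 1.89 × 0.661 × 0.765 = 0.95571
crude→lithium→zinc→crude: 1.21 × 1.44 × 0.495 = 0.86249
Maximum is crude→zinc→lithium→crude at 0.9557; no arbitrage — every cycle loses value.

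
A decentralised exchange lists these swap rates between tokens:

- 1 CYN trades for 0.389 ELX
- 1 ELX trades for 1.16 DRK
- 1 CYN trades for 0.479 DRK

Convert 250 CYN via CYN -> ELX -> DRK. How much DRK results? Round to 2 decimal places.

112.81

250 CYN × 0.389 = 97.25 ELX
97.25 ELX × 1.16 = 112.81 DRK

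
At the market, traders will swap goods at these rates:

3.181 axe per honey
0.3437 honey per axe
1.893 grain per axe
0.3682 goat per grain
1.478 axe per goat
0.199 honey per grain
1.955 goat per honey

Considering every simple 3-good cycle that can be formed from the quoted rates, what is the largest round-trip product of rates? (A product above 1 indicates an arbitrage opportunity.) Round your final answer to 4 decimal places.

1.1983

grain→honey→axe→grain: 0.199 × 3.181 × 1.893 = 1.19830
goat→axe→grain→goat: 1.478 × 1.893 × 0.3682 = 1.03017
goat→axe→honey→goat: 1.478 × 0.3437 × 1.955 = 0.99312
Maximum is grain→honey→axe→grain at 1.1983; arbitrage exists.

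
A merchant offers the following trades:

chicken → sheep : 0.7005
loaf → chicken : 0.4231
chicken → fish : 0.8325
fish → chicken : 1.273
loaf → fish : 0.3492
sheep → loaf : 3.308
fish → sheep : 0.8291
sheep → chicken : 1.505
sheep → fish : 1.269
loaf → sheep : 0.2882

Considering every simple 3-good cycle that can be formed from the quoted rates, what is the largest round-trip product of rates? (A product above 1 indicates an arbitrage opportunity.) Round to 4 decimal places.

sheep→fish→chicken→sheep: 1.269 × 1.273 × 0.7005 = 1.13161
sheep→chicken→fish→sheep: 1.505 × 0.8325 × 0.8291 = 1.03879
sheep→loaf→chicken→sheep: 3.308 × 0.4231 × 0.7005 = 0.98043
sheep→loaf→fish→sheep: 3.308 × 0.3492 × 0.8291 = 0.95774
Maximum is sheep→fish→chicken→sheep at 1.1316; arbitrage exists.

1.1316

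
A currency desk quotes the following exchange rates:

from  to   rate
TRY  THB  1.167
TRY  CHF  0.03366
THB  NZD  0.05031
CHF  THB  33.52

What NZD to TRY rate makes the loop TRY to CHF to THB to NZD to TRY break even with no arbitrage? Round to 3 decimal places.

17.617

Known legs of the cycle: 0.03366 × 33.52 × 0.05031 = 0.056763927792
For no arbitrage the full-cycle product must be 1, so the missing rate is 1 / 0.056763927792 ≈ 17.61682.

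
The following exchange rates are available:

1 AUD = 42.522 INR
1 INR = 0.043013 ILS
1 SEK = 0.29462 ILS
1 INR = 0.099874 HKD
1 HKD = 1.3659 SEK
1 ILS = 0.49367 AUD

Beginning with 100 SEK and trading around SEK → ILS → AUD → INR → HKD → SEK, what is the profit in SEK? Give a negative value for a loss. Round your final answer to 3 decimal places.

-15.631

100 SEK × 0.29462 = 29.462 ILS
29.462 ILS × 0.49367 = 14.54450554 AUD
14.54450554 AUD × 42.522 = 618.46146457188 INR
618.46146457188 INR × 0.099874 = 61.76822031265194312 HKD
61.76822031265194312 HKD × 1.3659 = 84.369212125051289107608 SEK
Net change: 84.369212125051289107608 − 100 = -15.630787874948710892392 SEK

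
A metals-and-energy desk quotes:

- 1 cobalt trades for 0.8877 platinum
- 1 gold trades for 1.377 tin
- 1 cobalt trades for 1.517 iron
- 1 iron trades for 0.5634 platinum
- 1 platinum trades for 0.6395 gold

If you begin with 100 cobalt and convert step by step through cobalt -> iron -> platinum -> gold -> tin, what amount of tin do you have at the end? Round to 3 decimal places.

75.262

100 cobalt × 1.517 = 151.7 iron
151.7 iron × 0.5634 = 85.46778 platinum
85.46778 platinum × 0.6395 = 54.65664531 gold
54.65664531 gold × 1.377 = 75.26220059187 tin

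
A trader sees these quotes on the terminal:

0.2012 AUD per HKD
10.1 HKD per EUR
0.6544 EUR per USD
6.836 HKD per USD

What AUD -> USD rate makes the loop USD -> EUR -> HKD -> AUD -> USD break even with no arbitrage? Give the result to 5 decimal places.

0.75198

Known legs of the cycle: 0.6544 × 10.1 × 0.2012 = 1.329819328
For no arbitrage the full-cycle product must be 1, so the missing rate is 1 / 1.329819328 ≈ 0.7519819.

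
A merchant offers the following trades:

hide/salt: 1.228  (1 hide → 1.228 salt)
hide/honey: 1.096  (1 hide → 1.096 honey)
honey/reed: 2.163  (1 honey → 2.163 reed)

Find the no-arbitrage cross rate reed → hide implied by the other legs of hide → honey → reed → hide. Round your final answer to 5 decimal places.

0.42183

Known legs of the cycle: 1.096 × 2.163 = 2.370648
For no arbitrage the full-cycle product must be 1, so the missing rate is 1 / 2.370648 ≈ 0.4218256.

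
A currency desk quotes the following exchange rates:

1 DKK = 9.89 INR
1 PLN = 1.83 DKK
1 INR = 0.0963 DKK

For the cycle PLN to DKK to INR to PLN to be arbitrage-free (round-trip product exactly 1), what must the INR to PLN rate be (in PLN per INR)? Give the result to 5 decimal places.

Known legs of the cycle: 1.83 × 9.89 = 18.0987
For no arbitrage the full-cycle product must be 1, so the missing rate is 1 / 18.0987 ≈ 0.0552526.

0.05525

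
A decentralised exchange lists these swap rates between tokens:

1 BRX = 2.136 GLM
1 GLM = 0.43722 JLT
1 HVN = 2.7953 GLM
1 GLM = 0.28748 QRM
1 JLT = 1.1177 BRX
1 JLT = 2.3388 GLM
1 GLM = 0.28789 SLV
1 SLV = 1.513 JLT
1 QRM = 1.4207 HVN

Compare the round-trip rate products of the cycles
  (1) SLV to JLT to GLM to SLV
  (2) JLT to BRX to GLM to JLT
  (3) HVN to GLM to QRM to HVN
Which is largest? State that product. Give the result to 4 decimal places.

1.1417

(1) 1.513 × 2.3388 × 0.28789 = 1.01873
(2) 1.1177 × 2.136 × 0.43722 = 1.04382
(3) 2.7953 × 0.28748 × 1.4207 = 1.14166
Highest is cycle (3) at 1.1417 (>1, arbitrage).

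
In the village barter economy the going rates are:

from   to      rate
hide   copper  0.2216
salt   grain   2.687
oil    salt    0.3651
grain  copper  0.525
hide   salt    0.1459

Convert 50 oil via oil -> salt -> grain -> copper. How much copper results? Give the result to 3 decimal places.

50 oil × 0.3651 = 18.255 salt
18.255 salt × 2.687 = 49.051185 grain
49.051185 grain × 0.525 = 25.751872125 copper

25.752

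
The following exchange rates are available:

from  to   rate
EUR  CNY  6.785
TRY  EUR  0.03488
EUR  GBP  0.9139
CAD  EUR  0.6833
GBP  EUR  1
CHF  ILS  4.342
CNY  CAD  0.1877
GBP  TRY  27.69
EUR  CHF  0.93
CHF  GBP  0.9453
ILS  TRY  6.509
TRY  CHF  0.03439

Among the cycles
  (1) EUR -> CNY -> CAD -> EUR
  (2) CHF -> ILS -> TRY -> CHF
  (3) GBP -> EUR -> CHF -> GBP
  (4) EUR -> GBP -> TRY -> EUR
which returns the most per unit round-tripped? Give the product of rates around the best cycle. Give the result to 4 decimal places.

(1) 6.785 × 0.1877 × 0.6833 = 0.87021
(2) 4.342 × 6.509 × 0.03439 = 0.97193
(3) 1 × 0.93 × 0.9453 = 0.87913
(4) 0.9139 × 27.69 × 0.03488 = 0.88267
Highest is cycle (2) at 0.9719 (≤1, no arbitrage).

0.9719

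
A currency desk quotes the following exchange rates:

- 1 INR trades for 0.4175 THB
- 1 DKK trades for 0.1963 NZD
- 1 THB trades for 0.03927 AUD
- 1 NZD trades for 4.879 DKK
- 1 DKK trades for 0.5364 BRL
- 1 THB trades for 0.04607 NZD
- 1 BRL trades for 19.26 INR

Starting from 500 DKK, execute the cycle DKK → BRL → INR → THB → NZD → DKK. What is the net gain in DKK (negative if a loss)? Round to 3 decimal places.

500 DKK × 0.5364 = 268.2 BRL
268.2 BRL × 19.26 = 5165.532 INR
5165.532 INR × 0.4175 = 2156.60961 THB
2156.60961 THB × 0.04607 = 99.3550047327 NZD
99.3550047327 NZD × 4.879 = 484.7530680908433 DKK
Net change: 484.7530680908433 − 500 = -15.2469319091567 DKK

-15.247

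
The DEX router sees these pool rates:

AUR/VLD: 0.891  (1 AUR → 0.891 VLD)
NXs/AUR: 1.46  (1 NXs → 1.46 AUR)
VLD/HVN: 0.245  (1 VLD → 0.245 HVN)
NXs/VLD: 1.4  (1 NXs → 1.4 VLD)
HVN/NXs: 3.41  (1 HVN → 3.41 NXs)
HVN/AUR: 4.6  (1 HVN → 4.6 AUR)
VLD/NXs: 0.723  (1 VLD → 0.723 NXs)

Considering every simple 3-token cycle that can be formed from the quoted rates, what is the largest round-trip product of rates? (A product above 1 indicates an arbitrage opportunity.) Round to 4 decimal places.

NXs→VLD→HVN→NXs: 1.4 × 0.245 × 3.41 = 1.16963
VLD→HVN→AUR→VLD: 0.245 × 4.6 × 0.891 = 1.00416
NXs→AUR→VLD→NXs: 1.46 × 0.891 × 0.723 = 0.94052
Maximum is NXs→VLD→HVN→NXs at 1.1696; arbitrage exists.

1.1696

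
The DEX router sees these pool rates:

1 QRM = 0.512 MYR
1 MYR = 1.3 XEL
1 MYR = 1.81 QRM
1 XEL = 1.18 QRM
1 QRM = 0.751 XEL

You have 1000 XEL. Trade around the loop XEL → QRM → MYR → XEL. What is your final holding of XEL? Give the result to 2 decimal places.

1000 XEL × 1.18 = 1180 QRM
1180 QRM × 0.512 = 604.16 MYR
604.16 MYR × 1.3 = 785.408 XEL

785.41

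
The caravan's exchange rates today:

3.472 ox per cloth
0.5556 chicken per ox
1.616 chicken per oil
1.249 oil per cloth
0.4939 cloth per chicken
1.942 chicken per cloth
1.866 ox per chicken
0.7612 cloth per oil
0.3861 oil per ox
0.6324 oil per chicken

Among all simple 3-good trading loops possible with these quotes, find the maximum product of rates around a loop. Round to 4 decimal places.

chicken→ox→oil→chicken: 1.866 × 0.3861 × 1.616 = 1.16427
ox→oil→cloth→ox: 0.3861 × 0.7612 × 3.472 = 1.02042
chicken→cloth→oil→chicken: 0.4939 × 1.249 × 1.616 = 0.99688
chicken→cloth→ox→chicken: 0.4939 × 3.472 × 0.5556 = 0.95275
chicken→oil→cloth→chicken: 0.6324 × 0.7612 × 1.942 = 0.93485
Maximum is chicken→ox→oil→chicken at 1.1643; arbitrage exists.

1.1643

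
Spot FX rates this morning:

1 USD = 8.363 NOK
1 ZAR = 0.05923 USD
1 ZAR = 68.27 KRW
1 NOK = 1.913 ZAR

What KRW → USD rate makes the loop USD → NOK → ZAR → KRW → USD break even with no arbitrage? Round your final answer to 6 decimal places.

0.000916

Known legs of the cycle: 8.363 × 1.913 × 68.27 = 1092.21206513
For no arbitrage the full-cycle product must be 1, so the missing rate is 1 / 1092.21206513 ≈ 0.00091557.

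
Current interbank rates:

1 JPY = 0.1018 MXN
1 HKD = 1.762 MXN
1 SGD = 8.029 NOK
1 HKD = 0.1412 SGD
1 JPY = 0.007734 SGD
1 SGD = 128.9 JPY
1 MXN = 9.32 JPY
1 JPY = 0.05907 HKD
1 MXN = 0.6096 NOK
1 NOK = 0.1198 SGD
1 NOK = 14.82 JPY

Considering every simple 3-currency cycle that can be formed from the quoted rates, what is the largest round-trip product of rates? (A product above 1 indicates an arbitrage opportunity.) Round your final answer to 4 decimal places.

JPY→HKD→SGD→JPY: 0.05907 × 0.1412 × 128.9 = 1.07511
JPY→HKD→MXN→JPY: 0.05907 × 1.762 × 9.32 = 0.97004
JPY→SGD→NOK→JPY: 0.007734 × 8.029 × 14.82 = 0.92027
JPY→MXN→NOK→JPY: 0.1018 × 0.6096 × 14.82 = 0.91969
Maximum is JPY→HKD→SGD→JPY at 1.0751; arbitrage exists.

1.0751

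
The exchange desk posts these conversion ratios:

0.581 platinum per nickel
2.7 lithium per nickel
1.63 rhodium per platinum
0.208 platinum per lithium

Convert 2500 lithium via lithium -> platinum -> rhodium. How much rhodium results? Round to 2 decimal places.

847.60

2500 lithium × 0.208 = 520 platinum
520 platinum × 1.63 = 847.6 rhodium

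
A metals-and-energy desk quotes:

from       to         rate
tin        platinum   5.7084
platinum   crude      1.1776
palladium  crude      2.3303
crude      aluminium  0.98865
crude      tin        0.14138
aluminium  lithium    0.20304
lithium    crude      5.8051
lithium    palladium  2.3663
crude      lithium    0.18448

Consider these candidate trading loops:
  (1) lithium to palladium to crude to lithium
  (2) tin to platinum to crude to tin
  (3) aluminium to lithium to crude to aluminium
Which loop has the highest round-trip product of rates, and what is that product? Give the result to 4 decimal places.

1.1653

(1) 2.3663 × 2.3303 × 0.18448 = 1.01726
(2) 5.7084 × 1.1776 × 0.14138 = 0.95039
(3) 0.20304 × 5.8051 × 0.98865 = 1.16529
Highest is cycle (3) at 1.1653 (>1, arbitrage).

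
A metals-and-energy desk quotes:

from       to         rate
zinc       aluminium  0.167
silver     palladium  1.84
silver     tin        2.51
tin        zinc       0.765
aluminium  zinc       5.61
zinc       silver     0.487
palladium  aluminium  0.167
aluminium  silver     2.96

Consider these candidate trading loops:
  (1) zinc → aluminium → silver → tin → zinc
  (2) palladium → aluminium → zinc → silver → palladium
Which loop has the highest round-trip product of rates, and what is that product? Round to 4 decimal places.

0.9492

(1) 0.167 × 2.96 × 2.51 × 0.765 = 0.94917
(2) 0.167 × 5.61 × 0.487 × 1.84 = 0.83951
Highest is cycle (1) at 0.9492 (≤1, no arbitrage).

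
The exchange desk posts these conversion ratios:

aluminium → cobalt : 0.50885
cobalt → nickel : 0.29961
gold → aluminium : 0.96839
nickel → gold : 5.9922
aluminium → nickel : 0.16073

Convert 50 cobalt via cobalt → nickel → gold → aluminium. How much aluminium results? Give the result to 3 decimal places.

50 cobalt × 0.29961 = 14.9805 nickel
14.9805 nickel × 5.9922 = 89.7661521 gold
89.7661521 gold × 0.96839 = 86.928644032119 aluminium

86.929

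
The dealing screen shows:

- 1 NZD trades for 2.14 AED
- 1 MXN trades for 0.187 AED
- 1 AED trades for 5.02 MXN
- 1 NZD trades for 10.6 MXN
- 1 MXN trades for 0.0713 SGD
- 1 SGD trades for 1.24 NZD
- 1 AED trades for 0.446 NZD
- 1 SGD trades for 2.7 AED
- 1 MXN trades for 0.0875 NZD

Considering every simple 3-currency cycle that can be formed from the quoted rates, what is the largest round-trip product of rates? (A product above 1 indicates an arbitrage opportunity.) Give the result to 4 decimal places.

0.9664

AED→MXN→SGD→AED: 5.02 × 0.0713 × 2.7 = 0.96640
AED→MXN→NZD→AED: 5.02 × 0.0875 × 2.14 = 0.94000
MXN→SGD→NZD→MXN: 0.0713 × 1.24 × 10.6 = 0.93717
AED→NZD→MXN→AED: 0.446 × 10.6 × 0.187 = 0.88406
Maximum is AED→MXN→SGD→AED at 0.9664; no arbitrage — every cycle loses value.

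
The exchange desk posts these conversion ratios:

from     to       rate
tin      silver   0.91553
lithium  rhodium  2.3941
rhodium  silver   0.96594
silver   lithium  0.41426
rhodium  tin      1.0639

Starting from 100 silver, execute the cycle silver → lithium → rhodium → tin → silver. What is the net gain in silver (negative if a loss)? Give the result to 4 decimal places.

100 silver × 0.41426 = 41.426 lithium
41.426 lithium × 2.3941 = 99.1779866 rhodium
99.1779866 rhodium × 1.0639 = 105.51545994374 tin
105.51545994374 tin × 0.91553 = 96.6025690422922822 silver
Net change: 96.6025690422922822 − 100 = -3.3974309577077178 silver

-3.3974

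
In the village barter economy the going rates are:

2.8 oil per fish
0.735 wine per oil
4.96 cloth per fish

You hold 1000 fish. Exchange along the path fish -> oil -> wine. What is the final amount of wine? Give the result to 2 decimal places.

2058.00

1000 fish × 2.8 = 2800 oil
2800 oil × 0.735 = 2058 wine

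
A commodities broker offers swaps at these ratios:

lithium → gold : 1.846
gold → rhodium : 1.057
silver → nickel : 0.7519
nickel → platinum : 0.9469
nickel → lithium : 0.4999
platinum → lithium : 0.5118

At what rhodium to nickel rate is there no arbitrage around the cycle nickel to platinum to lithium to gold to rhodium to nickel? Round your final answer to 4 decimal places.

Known legs of the cycle: 0.9469 × 0.5118 × 1.846 × 1.057 = 0.94560787881924
For no arbitrage the full-cycle product must be 1, so the missing rate is 1 / 0.94560787881924 ≈ 1.057521.

1.0575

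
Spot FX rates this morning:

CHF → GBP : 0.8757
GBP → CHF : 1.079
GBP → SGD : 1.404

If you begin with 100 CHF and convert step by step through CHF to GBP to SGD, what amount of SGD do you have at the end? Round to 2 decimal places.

100 CHF × 0.8757 = 87.57 GBP
87.57 GBP × 1.404 = 122.94828 SGD

122.95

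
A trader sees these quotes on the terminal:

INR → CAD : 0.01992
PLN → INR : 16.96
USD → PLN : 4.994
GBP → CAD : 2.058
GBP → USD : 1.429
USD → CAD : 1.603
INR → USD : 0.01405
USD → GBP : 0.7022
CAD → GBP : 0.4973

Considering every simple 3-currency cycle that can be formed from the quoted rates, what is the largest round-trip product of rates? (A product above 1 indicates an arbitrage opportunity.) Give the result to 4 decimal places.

1.1900

PLN→INR→USD→PLN: 16.96 × 0.01405 × 4.994 = 1.19001
GBP→USD→CAD→GBP: 1.429 × 1.603 × 0.4973 = 1.13916
Maximum is PLN→INR→USD→PLN at 1.1900; arbitrage exists.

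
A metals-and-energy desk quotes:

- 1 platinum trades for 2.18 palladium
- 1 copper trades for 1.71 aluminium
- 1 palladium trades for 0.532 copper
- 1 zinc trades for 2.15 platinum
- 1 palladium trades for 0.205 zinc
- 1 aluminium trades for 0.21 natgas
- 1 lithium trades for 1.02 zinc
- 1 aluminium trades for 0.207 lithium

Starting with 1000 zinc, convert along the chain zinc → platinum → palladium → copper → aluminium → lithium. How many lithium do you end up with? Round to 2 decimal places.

882.62

1000 zinc × 2.15 = 2150 platinum
2150 platinum × 2.18 = 4687 palladium
4687 palladium × 0.532 = 2493.484 copper
2493.484 copper × 1.71 = 4263.85764 aluminium
4263.85764 aluminium × 0.207 = 882.61853148 lithium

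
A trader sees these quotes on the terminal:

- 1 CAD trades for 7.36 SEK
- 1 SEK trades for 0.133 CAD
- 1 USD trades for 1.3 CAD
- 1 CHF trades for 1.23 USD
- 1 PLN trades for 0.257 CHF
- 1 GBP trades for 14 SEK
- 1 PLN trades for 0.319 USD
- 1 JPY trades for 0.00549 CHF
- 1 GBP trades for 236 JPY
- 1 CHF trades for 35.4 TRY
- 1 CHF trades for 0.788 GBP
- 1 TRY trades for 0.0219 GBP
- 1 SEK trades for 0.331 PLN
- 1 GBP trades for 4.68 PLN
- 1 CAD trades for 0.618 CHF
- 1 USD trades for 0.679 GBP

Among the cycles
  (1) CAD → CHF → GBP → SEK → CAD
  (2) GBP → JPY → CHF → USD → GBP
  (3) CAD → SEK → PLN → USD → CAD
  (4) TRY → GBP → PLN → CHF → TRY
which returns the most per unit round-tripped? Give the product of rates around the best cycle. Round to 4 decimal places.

(1) 0.618 × 0.788 × 14 × 0.133 = 0.90676
(2) 236 × 0.00549 × 1.23 × 0.679 = 1.08208
(3) 7.36 × 0.331 × 0.319 × 1.3 = 1.01028
(4) 0.0219 × 4.68 × 0.257 × 35.4 = 0.93245
Highest is cycle (2) at 1.0821 (>1, arbitrage).

1.0821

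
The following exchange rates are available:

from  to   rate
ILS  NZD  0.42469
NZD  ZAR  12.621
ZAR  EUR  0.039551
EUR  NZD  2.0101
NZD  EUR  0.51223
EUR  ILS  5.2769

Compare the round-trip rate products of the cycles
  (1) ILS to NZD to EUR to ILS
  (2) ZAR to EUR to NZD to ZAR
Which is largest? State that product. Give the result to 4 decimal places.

(1) 0.42469 × 0.51223 × 5.2769 = 1.14793
(2) 0.039551 × 2.0101 × 12.621 = 1.00339
Highest is cycle (1) at 1.1479 (>1, arbitrage).

1.1479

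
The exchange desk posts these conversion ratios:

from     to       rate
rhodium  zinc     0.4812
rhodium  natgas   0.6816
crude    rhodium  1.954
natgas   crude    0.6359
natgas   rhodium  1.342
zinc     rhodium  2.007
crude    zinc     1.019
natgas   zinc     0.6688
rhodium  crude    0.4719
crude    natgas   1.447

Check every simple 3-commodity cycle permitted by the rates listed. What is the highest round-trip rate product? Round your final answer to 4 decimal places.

crude→zinc→rhodium→crude: 1.019 × 2.007 × 0.4719 = 0.96510
crude→natgas→rhodium→crude: 1.447 × 1.342 × 0.4719 = 0.91637
rhodium→natgas→zinc→rhodium: 0.6816 × 0.6688 × 2.007 = 0.91490
crude→rhodium→natgas→crude: 1.954 × 0.6816 × 0.6359 = 0.84692
Maximum is crude→zinc→rhodium→crude at 0.9651; no arbitrage — every cycle loses value.

0.9651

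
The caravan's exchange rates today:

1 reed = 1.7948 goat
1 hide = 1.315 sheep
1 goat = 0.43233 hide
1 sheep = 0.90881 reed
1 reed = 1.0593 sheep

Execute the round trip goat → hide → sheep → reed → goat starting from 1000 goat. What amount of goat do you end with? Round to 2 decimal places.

927.32

1000 goat × 0.43233 = 432.33 hide
432.33 hide × 1.315 = 568.51395 sheep
568.51395 sheep × 0.90881 = 516.6711628995 reed
516.6711628995 reed × 1.7948 = 927.3214031720226 goat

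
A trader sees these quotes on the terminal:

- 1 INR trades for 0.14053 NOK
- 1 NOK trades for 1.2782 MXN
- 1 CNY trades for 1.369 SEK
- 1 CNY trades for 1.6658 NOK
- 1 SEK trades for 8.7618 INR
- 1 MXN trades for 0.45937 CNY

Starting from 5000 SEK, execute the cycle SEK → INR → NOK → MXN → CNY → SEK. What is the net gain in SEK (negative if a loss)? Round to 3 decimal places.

5000 SEK × 8.7618 = 43809 INR
43809 INR × 0.14053 = 6156.47877 NOK
6156.47877 NOK × 1.2782 = 7869.211163814 MXN
7869.211163814 MXN × 0.45937 = 3614.87953232123718 CNY
3614.87953232123718 CNY × 1.369 = 4948.77007974777369942 SEK
Net change: 4948.77007974777369942 − 5000 = -51.22992025222630058 SEK

-51.230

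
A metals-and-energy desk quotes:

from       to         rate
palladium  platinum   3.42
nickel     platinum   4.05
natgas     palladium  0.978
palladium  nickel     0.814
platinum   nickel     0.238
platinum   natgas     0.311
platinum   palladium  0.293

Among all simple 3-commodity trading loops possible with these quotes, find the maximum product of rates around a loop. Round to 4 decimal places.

palladium→platinum→natgas→palladium: 3.42 × 0.311 × 0.978 = 1.04022
nickel→platinum→palladium→nickel: 4.05 × 0.293 × 0.814 = 0.96593
Maximum is palladium→platinum→natgas→palladium at 1.0402; arbitrage exists.

1.0402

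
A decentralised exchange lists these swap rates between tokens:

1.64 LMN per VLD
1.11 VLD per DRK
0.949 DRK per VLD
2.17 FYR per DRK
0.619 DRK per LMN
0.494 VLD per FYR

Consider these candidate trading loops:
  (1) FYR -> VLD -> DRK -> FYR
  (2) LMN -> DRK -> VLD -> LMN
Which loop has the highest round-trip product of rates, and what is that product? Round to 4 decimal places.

(1) 0.494 × 0.949 × 2.17 = 1.01731
(2) 0.619 × 1.11 × 1.64 = 1.12683
Highest is cycle (2) at 1.1268 (>1, arbitrage).

1.1268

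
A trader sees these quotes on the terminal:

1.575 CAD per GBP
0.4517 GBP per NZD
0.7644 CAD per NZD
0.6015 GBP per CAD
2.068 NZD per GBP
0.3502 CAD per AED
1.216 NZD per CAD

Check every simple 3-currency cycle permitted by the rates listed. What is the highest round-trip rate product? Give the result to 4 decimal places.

NZD→CAD→GBP→NZD: 0.7644 × 0.6015 × 2.068 = 0.95084
NZD→GBP→CAD→NZD: 0.4517 × 1.575 × 1.216 = 0.86510
Maximum is NZD→CAD→GBP→NZD at 0.9508; no arbitrage — every cycle loses value.

0.9508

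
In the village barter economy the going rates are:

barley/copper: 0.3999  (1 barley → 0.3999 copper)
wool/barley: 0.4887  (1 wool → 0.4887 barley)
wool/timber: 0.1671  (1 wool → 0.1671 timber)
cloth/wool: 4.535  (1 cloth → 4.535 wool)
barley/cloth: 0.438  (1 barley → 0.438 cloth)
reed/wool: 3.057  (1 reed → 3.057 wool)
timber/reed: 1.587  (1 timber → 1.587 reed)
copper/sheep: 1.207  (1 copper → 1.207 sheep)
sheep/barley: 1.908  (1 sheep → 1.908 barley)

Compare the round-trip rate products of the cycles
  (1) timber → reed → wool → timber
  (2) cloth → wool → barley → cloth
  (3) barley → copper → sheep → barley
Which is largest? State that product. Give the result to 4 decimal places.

(1) 1.587 × 3.057 × 0.1671 = 0.81068
(2) 4.535 × 0.4887 × 0.438 = 0.97072
(3) 0.3999 × 1.207 × 1.908 = 0.92095
Highest is cycle (2) at 0.9707 (≤1, no arbitrage).

0.9707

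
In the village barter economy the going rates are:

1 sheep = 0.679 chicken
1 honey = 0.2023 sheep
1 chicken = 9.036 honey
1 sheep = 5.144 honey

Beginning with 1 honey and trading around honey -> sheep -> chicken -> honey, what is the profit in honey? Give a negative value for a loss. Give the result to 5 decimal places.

0.24120

1 honey × 0.2023 = 0.2023 sheep
0.2023 sheep × 0.679 = 0.1373617 chicken
0.1373617 chicken × 9.036 = 1.2412003212 honey
Net change: 1.2412003212 − 1 = 0.2412003212 honey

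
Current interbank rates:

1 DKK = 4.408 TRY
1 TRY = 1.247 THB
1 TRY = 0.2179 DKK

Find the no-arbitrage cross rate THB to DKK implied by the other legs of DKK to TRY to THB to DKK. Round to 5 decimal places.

0.18192

Known legs of the cycle: 4.408 × 1.247 = 5.496776
For no arbitrage the full-cycle product must be 1, so the missing rate is 1 / 5.496776 ≈ 0.1819248.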